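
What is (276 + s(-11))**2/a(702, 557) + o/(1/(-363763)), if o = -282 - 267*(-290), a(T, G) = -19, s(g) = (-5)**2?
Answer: -533208261157/19 ≈ -2.8064e+10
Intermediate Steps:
s(g) = 25
o = 77148 (o = -282 + 77430 = 77148)
(276 + s(-11))**2/a(702, 557) + o/(1/(-363763)) = (276 + 25)**2/(-19) + 77148/(1/(-363763)) = 301**2*(-1/19) + 77148/(-1/363763) = 90601*(-1/19) + 77148*(-363763) = -90601/19 - 28063587924 = -533208261157/19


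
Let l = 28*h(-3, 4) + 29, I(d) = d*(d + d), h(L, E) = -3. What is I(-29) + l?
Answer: 1627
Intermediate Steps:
I(d) = 2*d² (I(d) = d*(2*d) = 2*d²)
l = -55 (l = 28*(-3) + 29 = -84 + 29 = -55)
I(-29) + l = 2*(-29)² - 55 = 2*841 - 55 = 1682 - 55 = 1627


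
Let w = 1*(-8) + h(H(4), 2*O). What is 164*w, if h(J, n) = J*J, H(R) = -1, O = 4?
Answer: -1148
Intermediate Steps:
h(J, n) = J²
w = -7 (w = 1*(-8) + (-1)² = -8 + 1 = -7)
164*w = 164*(-7) = -1148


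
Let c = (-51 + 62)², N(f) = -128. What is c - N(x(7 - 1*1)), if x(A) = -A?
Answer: 249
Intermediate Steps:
c = 121 (c = 11² = 121)
c - N(x(7 - 1*1)) = 121 - 1*(-128) = 121 + 128 = 249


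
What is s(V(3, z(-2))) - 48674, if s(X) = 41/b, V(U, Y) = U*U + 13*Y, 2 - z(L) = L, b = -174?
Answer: -8469317/174 ≈ -48674.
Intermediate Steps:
z(L) = 2 - L
V(U, Y) = U**2 + 13*Y
s(X) = -41/174 (s(X) = 41/(-174) = 41*(-1/174) = -41/174)
s(V(3, z(-2))) - 48674 = -41/174 - 48674 = -8469317/174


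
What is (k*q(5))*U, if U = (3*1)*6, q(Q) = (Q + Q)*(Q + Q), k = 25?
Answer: 45000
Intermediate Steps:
q(Q) = 4*Q**2 (q(Q) = (2*Q)*(2*Q) = 4*Q**2)
U = 18 (U = 3*6 = 18)
(k*q(5))*U = (25*(4*5**2))*18 = (25*(4*25))*18 = (25*100)*18 = 2500*18 = 45000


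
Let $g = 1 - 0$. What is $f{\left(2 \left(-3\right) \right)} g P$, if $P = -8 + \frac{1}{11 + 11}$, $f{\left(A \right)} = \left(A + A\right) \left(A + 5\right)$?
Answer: $- \frac{1050}{11} \approx -95.455$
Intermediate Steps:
$f{\left(A \right)} = 2 A \left(5 + A\right)$
$g = 1$ ($g = 1 + 0 = 1$)
$P = - \frac{175}{22}$ ($P = -8 + \frac{1}{22} = - \frac{175}{22} \approx -7.9545$)
$f{\left(2 \left(-3\right) \right)} g P = 2 \cdot 2 \left(-3\right) \left(5 + 2 \left(-3\right)\right) 1 \left(- \frac{175}{22}\right) = 2 \left(-6\right) \left(5 - 6\right) 1 \left(- \frac{175}{22}\right) = 2 \left(-6\right) \left(-1\right) 1 \left(- \frac{175}{22}\right) = 12 \cdot 1 \left(- \frac{175}{22}\right) = 12 \left(- \frac{175}{22}\right) = - \frac{1050}{11}$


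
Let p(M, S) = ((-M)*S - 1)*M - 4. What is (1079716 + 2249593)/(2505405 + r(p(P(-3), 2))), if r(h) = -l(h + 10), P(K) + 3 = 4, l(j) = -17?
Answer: 3329309/2505422 ≈ 1.3288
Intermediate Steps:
P(K) = 1 (P(K) = -3 + 4 = 1)
p(M, S) = -4 + M*(-1 - M*S) (p(M, S) = (-M*S - 1)*M - 4 = (-1 - M*S)*M - 4 = M*(-1 - M*S) - 4 = -4 + M*(-1 - M*S))
r(h) = 17 (r(h) = -1*(-17) = 17)
(1079716 + 2249593)/(2505405 + r(p(P(-3), 2))) = (1079716 + 2249593)/(2505405 + 17) = 3329309/2505422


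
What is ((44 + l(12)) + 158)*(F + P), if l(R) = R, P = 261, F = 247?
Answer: 108712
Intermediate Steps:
((44 + l(12)) + 158)*(F + P) = ((44 + 12) + 158)*(247 + 261) = (56 + 158)*508 = 214*508 = 108712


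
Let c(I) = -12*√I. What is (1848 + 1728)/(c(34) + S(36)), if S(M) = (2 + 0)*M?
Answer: 894 + 149*√34 ≈ 1762.8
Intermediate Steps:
S(M) = 2*M
(1848 + 1728)/(c(34) + S(36)) = (1848 + 1728)/(-12*√34 + 2*36) = 3576/(-12*√34 + 72) = 3576/(72 - 12*√34)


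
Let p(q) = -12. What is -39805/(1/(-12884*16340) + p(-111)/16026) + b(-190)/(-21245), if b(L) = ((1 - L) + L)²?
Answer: 475522444209318714209/8945245299795 ≈ 5.3159e+7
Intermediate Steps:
b(L) = 1 (b(L) = 1² = 1)
-39805/(1/(-12884*16340) + p(-111)/16026) + b(-190)/(-21245) = -39805/(1/(-12884*16340) - 12/16026) + 1/(-21245) = -39805/(-1/12884*1/16340 - 12*1/16026) + 1*(-1/21245) = -39805/(-1/210524560 - 2/2671) - 1/21245 = -39805/(-421051791/562311099760) - 1/21245 = -39805*(-562311099760/421051791) - 1/21245 = 22382793325946800/421051791 - 1/21245 = 475522444209318714209/8945245299795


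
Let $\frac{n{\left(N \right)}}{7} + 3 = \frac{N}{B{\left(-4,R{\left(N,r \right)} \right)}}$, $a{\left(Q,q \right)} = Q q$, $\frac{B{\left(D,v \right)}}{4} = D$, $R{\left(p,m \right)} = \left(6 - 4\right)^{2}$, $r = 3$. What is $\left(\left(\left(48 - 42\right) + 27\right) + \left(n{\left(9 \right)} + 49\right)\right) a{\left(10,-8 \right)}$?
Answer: $-4565$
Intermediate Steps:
$R{\left(p,m \right)} = 4$ ($R{\left(p,m \right)} = 2^{2} = 4$)
$B{\left(D,v \right)} = 4 D$
$n{\left(N \right)} = -21 - \frac{7 N}{16}$ ($n{\left(N \right)} = -21 + 7 \frac{N}{4 \left(-4\right)} = -21 + 7 \frac{N}{-16} = -21 + 7 N \left(- \frac{1}{16}\right) = -21 + 7 \left(- \frac{N}{16}\right) = -21 - \frac{7 N}{16}$)
$\left(\left(\left(48 - 42\right) + 27\right) + \left(n{\left(9 \right)} + 49\right)\right) a{\left(10,-8 \right)} = \left(\left(\left(48 - 42\right) + 27\right) + \left(\left(-21 - \frac{63}{16}\right) + 49\right)\right) 10 \left(-8\right) = \left(\left(6 + 27\right) + \left(\left(-21 - \frac{63}{16}\right) + 49\right)\right) \left(-80\right) = \left(33 + \left(- \frac{399}{16} + 49\right)\right) \left(-80\right) = \left(33 + \frac{385}{16}\right) \left(-80\right) = \frac{913}{16} \left(-80\right) = -4565$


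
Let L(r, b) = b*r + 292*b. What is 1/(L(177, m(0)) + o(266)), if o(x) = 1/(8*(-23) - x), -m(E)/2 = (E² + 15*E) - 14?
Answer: 450/5909399 ≈ 7.6150e-5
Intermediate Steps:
m(E) = 28 - 30*E - 2*E² (m(E) = -2*((E² + 15*E) - 14) = -2*(-14 + E² + 15*E) = 28 - 30*E - 2*E²)
L(r, b) = 292*b + b*r
o(x) = 1/(-184 - x)
1/(L(177, m(0)) + o(266)) = 1/((28 - 30*0 - 2*0²)*(292 + 177) - 1/(184 + 266)) = 1/((28 + 0 - 2*0)*469 - 1/450) = 1/((28 + 0 + 0)*469 - 1*1/450) = 1/(28*469 - 1/450) = 1/(13132 - 1/450) = 1/(5909399/450) = 450/5909399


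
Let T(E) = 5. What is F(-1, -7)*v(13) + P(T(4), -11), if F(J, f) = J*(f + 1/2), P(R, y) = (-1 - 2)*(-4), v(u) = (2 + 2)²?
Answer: 116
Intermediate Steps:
v(u) = 16 (v(u) = 4² = 16)
P(R, y) = 12 (P(R, y) = -3*(-4) = 12)
F(J, f) = J*(½ + f) (F(J, f) = J*(f + ½) = J*(½ + f))
F(-1, -7)*v(13) + P(T(4), -11) = -(½ - 7)*16 + 12 = -1*(-13/2)*16 + 12 = (13/2)*16 + 12 = 104 + 12 = 116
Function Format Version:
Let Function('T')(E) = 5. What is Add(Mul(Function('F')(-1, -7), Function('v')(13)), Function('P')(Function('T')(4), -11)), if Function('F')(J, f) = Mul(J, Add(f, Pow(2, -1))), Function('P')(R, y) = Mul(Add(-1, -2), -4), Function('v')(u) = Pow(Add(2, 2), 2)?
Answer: 116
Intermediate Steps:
Function('v')(u) = 16 (Function('v')(u) = Pow(4, 2) = 16)
Function('P')(R, y) = 12 (Function('P')(R, y) = Mul(-3, -4) = 12)
Function('F')(J, f) = Mul(J, Add(Rational(1, 2), f)) (Function('F')(J, f) = Mul(J, Add(f, Rational(1, 2))) = Mul(J, Add(Rational(1, 2), f)))
Add(Mul(Function('F')(-1, -7), Function('v')(13)), Function('P')(Function('T')(4), -11)) = Add(Mul(Mul(-1, Add(Rational(1, 2), -7)), 16), 12) = Add(Mul(Mul(-1, Rational(-13, 2)), 16), 12) = Add(Mul(Rational(13, 2), 16), 12) = Add(104, 12) = 116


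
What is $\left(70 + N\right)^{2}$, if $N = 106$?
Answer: $30976$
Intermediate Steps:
$\left(70 + N\right)^{2} = \left(70 + 106\right)^{2} = 176^{2} = 30976$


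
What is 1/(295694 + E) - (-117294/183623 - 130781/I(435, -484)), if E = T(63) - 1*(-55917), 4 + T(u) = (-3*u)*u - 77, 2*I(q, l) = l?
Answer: -740563829929889/1371977070838 ≈ -539.78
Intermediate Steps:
I(q, l) = l/2
T(u) = -81 - 3*u**2 (T(u) = -4 + ((-3*u)*u - 77) = -4 + (-3*u**2 - 77) = -4 + (-77 - 3*u**2) = -81 - 3*u**2)
E = 43929 (E = (-81 - 3*63**2) - 1*(-55917) = (-81 - 3*3969) + 55917 = (-81 - 11907) + 55917 = -11988 + 55917 = 43929)
1/(295694 + E) - (-117294/183623 - 130781/I(435, -484)) = 1/(295694 + 43929) - (-117294/183623 - 130781/((1/2)*(-484))) = 1/339623 - (-117294*1/183623 - 130781/(-242)) = 1/339623 - (-117294/183623 - 130781*(-1/242)) = 1/339623 - (-117294/183623 + 130781/242) = 1/339623 - 1*2180546765/4039706 = 1/339623 - 2180546765/4039706 = -740563829929889/1371977070838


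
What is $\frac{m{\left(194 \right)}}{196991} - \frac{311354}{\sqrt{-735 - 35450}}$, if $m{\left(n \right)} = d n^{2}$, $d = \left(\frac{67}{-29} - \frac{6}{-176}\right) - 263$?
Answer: $- \frac{6369751865}{125680258} + \frac{311354 i \sqrt{36185}}{36185} \approx -50.682 + 1636.8 i$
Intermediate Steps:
$d = - \frac{676985}{2552}$ ($d = \left(67 \left(- \frac{1}{29}\right) - - \frac{3}{88}\right) - 263 = \left(- \frac{67}{29} + \frac{3}{88}\right) - 263 = - \frac{5809}{2552} - 263 = - \frac{676985}{2552} \approx -265.28$)
$m{\left(n \right)} = - \frac{676985 n^{2}}{2552}$
$\frac{m{\left(194 \right)}}{196991} - \frac{311354}{\sqrt{-735 - 35450}} = \frac{\left(- \frac{676985}{2552}\right) 194^{2}}{196991} - \frac{311354}{\sqrt{-735 - 35450}} = \left(- \frac{676985}{2552}\right) 37636 \cdot \frac{1}{196991} - \frac{311354}{\sqrt{-36185}} = \left(- \frac{6369751865}{638}\right) \frac{1}{196991} - \frac{311354}{i \sqrt{36185}} = - \frac{6369751865}{125680258} - 311354 \left(- \frac{i \sqrt{36185}}{36185}\right) = - \frac{6369751865}{125680258} + \frac{311354 i \sqrt{36185}}{36185}$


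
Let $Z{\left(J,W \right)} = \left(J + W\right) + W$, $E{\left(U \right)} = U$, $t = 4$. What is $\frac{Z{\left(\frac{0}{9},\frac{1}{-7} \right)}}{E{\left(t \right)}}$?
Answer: $- \frac{1}{14} \approx -0.071429$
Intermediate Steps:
$Z{\left(J,W \right)} = J + 2 W$
$\frac{Z{\left(\frac{0}{9},\frac{1}{-7} \right)}}{E{\left(t \right)}} = \frac{\frac{0}{9} + \frac{2}{-7}}{4} = \left(0 \cdot \frac{1}{9} + 2 \left(- \frac{1}{7}\right)\right) \frac{1}{4} = \left(0 - \frac{2}{7}\right) \frac{1}{4} = \left(- \frac{2}{7}\right) \frac{1}{4} = - \frac{1}{14}$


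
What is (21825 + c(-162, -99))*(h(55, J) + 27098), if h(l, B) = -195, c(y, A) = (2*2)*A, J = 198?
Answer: 576504387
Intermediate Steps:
c(y, A) = 4*A
(21825 + c(-162, -99))*(h(55, J) + 27098) = (21825 + 4*(-99))*(-195 + 27098) = (21825 - 396)*26903 = 21429*26903 = 576504387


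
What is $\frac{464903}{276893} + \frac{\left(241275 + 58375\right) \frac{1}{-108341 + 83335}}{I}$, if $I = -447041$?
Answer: $\frac{2598548752887294}{1547652892733339} \approx 1.679$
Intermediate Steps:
$\frac{464903}{276893} + \frac{\left(241275 + 58375\right) \frac{1}{-108341 + 83335}}{I} = \frac{464903}{276893} + \frac{\left(241275 + 58375\right) \frac{1}{-108341 + 83335}}{-447041} = 464903 \cdot \frac{1}{276893} + \frac{299650}{-25006} \left(- \frac{1}{447041}\right) = \frac{464903}{276893} + 299650 \left(- \frac{1}{25006}\right) \left(- \frac{1}{447041}\right) = \frac{464903}{276893} - - \frac{149825}{5589353623} = \frac{464903}{276893} + \frac{149825}{5589353623} = \frac{2598548752887294}{1547652892733339}$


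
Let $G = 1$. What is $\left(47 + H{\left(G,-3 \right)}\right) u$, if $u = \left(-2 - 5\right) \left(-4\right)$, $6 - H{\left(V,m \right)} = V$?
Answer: $1456$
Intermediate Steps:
$H{\left(V,m \right)} = 6 - V$
$u = 28$ ($u = \left(-7\right) \left(-4\right) = 28$)
$\left(47 + H{\left(G,-3 \right)}\right) u = \left(47 + \left(6 - 1\right)\right) 28 = \left(47 + 5\right) 28 = 52 \cdot 28 = 1456$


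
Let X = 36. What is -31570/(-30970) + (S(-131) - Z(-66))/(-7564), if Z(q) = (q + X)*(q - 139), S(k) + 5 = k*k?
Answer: -5103017/11712854 ≈ -0.43568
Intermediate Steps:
S(k) = -5 + k² (S(k) = -5 + k*k = -5 + k²)
Z(q) = (-139 + q)*(36 + q) (Z(q) = (q + 36)*(q - 139) = (36 + q)*(-139 + q) = (-139 + q)*(36 + q))
-31570/(-30970) + (S(-131) - Z(-66))/(-7564) = -31570/(-30970) + ((-5 + (-131)²) - (-5004 + (-66)² - 103*(-66)))/(-7564) = -31570*(-1/30970) + ((-5 + 17161) - (-5004 + 4356 + 6798))*(-1/7564) = 3157/3097 + (17156 - 1*6150)*(-1/7564) = 3157/3097 + (17156 - 6150)*(-1/7564) = 3157/3097 + 11006*(-1/7564) = 3157/3097 - 5503/3782 = -5103017/11712854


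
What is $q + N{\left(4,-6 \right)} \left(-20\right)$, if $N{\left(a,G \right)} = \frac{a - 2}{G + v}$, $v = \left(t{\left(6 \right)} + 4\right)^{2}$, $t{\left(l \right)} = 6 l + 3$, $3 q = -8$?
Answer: $- \frac{14864}{5529} \approx -2.6884$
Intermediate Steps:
$q = - \frac{8}{3}$ ($q = \frac{1}{3} \left(-8\right) = - \frac{8}{3} \approx -2.6667$)
$t{\left(l \right)} = 3 + 6 l$
$v = 1849$ ($v = \left(\left(3 + 6 \cdot 6\right) + 4\right)^{2} = \left(\left(3 + 36\right) + 4\right)^{2} = \left(39 + 4\right)^{2} = 43^{2} = 1849$)
$N{\left(a,G \right)} = \frac{-2 + a}{1849 + G}$ ($N{\left(a,G \right)} = \frac{a - 2}{G + 1849} = \frac{-2 + a}{1849 + G}$)
$q + N{\left(4,-6 \right)} \left(-20\right) = - \frac{8}{3} + \frac{-2 + 4}{1849 - 6} \left(-20\right) = - \frac{8}{3} + \frac{1}{1843} \cdot 2 \left(-20\right) = - \frac{8}{3} + \frac{2}{1843} \left(-20\right) = - \frac{8}{3} - \frac{40}{1843} = - \frac{14864}{5529}$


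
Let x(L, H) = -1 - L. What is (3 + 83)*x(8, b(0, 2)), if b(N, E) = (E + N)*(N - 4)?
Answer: -774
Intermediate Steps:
b(N, E) = (-4 + N)*(E + N) (b(N, E) = (E + N)*(-4 + N) = (-4 + N)*(E + N))
(3 + 83)*x(8, b(0, 2)) = (3 + 83)*(-1 - 1*8) = 86*(-1 - 8) = 86*(-9) = -774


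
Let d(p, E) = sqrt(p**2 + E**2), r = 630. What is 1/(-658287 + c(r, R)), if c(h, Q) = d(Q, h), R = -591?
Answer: -73143/48149003132 - sqrt(82909)/144447009396 ≈ -1.5211e-6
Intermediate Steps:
d(p, E) = sqrt(E**2 + p**2)
c(h, Q) = sqrt(Q**2 + h**2) (c(h, Q) = sqrt(h**2 + Q**2) = sqrt(Q**2 + h**2))
1/(-658287 + c(r, R)) = 1/(-658287 + sqrt((-591)**2 + 630**2)) = 1/(-658287 + sqrt(349281 + 396900)) = 1/(-658287 + sqrt(746181)) = 1/(-658287 + 3*sqrt(82909))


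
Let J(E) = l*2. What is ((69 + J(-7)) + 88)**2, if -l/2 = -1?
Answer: 25921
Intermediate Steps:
l = 2 (l = -2*(-1) = 2)
J(E) = 4 (J(E) = 2*2 = 4)
((69 + J(-7)) + 88)**2 = ((69 + 4) + 88)**2 = (73 + 88)**2 = 161**2 = 25921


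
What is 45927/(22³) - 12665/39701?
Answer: 1688490907/422736248 ≈ 3.9942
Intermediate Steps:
45927/(22³) - 12665/39701 = 45927/10648 - 12665*1/39701 = 45927*(1/10648) - 12665/39701 = 45927/10648 - 12665/39701 = 1688490907/422736248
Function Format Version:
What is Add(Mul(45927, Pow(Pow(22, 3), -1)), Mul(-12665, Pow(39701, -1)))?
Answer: Rational(1688490907, 422736248) ≈ 3.9942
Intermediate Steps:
Add(Mul(45927, Pow(Pow(22, 3), -1)), Mul(-12665, Pow(39701, -1))) = Add(Mul(45927, Pow(10648, -1)), Mul(-12665, Rational(1, 39701))) = Add(Mul(45927, Rational(1, 10648)), Rational(-12665, 39701)) = Add(Rational(45927, 10648), Rational(-12665, 39701)) = Rational(1688490907, 422736248)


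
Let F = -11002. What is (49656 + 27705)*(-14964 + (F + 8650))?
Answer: -1339583076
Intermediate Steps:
(49656 + 27705)*(-14964 + (F + 8650)) = (49656 + 27705)*(-14964 + (-11002 + 8650)) = 77361*(-14964 - 2352) = 77361*(-17316) = -1339583076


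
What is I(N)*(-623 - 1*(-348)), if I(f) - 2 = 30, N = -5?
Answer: -8800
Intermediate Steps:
I(f) = 32 (I(f) = 2 + 30 = 32)
I(N)*(-623 - 1*(-348)) = 32*(-623 - 1*(-348)) = 32*(-623 + 348) = 32*(-275) = -8800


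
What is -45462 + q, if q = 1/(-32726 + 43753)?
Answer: -501309473/11027 ≈ -45462.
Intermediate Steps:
q = 1/11027 ≈ 9.0686e-5
-45462 + q = -45462 + 1/11027 = -501309473/11027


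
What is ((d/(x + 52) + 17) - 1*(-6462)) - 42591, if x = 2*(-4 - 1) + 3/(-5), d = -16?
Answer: -7475264/207 ≈ -36112.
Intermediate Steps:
x = -53/5 (x = 2*(-5) - ⅕*3 = -10 - ⅗ = -53/5 ≈ -10.600)
((d/(x + 52) + 17) - 1*(-6462)) - 42591 = ((-16/(-53/5 + 52) + 17) - 1*(-6462)) - 42591 = ((-16/(207/5) + 17) + 6462) - 42591 = (((5/207)*(-16) + 17) + 6462) - 42591 = ((-80/207 + 17) + 6462) - 42591 = (3439/207 + 6462) - 42591 = 1341073/207 - 42591 = -7475264/207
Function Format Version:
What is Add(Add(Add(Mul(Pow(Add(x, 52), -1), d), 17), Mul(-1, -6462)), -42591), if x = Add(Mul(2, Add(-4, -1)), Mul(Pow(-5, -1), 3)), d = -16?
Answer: Rational(-7475264, 207) ≈ -36112.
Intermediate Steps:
x = Rational(-53, 5) (x = Add(Mul(2, -5), Mul(Rational(-1, 5), 3)) = Add(-10, Rational(-3, 5)) = Rational(-53, 5) ≈ -10.600)
Add(Add(Add(Mul(Pow(Add(x, 52), -1), d), 17), Mul(-1, -6462)), -42591) = Add(Add(Add(Mul(Pow(Add(Rational(-53, 5), 52), -1), -16), 17), Mul(-1, -6462)), -42591) = Add(Add(Add(Mul(Pow(Rational(207, 5), -1), -16), 17), 6462), -42591) = Add(Add(Add(Mul(Rational(5, 207), -16), 17), 6462), -42591) = Add(Add(Add(Rational(-80, 207), 17), 6462), -42591) = Add(Add(Rational(3439, 207), 6462), -42591) = Add(Rational(1341073, 207), -42591) = Rational(-7475264, 207)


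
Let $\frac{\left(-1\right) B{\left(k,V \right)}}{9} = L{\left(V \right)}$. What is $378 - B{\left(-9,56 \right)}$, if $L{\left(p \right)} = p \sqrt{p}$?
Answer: $378 + 1008 \sqrt{14} \approx 4149.6$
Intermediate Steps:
$L{\left(p \right)} = p^{\frac{3}{2}}$
$B{\left(k,V \right)} = - 9 V^{\frac{3}{2}}$
$378 - B{\left(-9,56 \right)} = 378 - - 9 \cdot 56^{\frac{3}{2}} = 378 - - 9 \cdot 112 \sqrt{14} = 378 - - 1008 \sqrt{14} = 378 + 1008 \sqrt{14}$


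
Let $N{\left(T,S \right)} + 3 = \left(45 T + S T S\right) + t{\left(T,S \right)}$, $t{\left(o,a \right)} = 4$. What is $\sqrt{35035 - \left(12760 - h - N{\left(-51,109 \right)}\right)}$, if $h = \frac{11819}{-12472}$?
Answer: $\frac{i \sqrt{22786282322842}}{6236} \approx 765.47 i$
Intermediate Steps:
$h = - \frac{11819}{12472}$ ($h = 11819 \left(- \frac{1}{12472}\right) = - \frac{11819}{12472} \approx -0.94764$)
$N{\left(T,S \right)} = 1 + 45 T + T S^{2}$ ($N{\left(T,S \right)} = -3 + \left(\left(45 T + S T S\right) + 4\right) = -3 + \left(\left(45 T + T S^{2}\right) + 4\right) = -3 + \left(4 + 45 T + T S^{2}\right) = 1 + 45 T + T S^{2}$)
$\sqrt{35035 - \left(12760 - h - N{\left(-51,109 \right)}\right)} = \sqrt{35035 + \left(\left(- \frac{11819}{12472} + \left(1 + 45 \left(-51\right) - 51 \cdot 109^{2}\right)\right) - 12760\right)} = \sqrt{35035 - \frac{7744936739}{12472}} = \sqrt{- \frac{7307980219}{12472}} = \frac{i \sqrt{22786282322842}}{6236}$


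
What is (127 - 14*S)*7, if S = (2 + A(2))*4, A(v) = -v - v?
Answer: 1673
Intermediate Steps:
A(v) = -2*v
S = -8 (S = (2 - 2*2)*4 = (2 - 4)*4 = -2*4 = -8)
(127 - 14*S)*7 = (127 - 14*(-8))*7 = (127 + 112)*7 = 239*7 = 1673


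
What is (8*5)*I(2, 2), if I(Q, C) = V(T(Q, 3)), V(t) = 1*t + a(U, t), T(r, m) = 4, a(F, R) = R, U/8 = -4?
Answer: 320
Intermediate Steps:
U = -32 (U = 8*(-4) = -32)
V(t) = 2*t (V(t) = 1*t + t = t + t = 2*t)
I(Q, C) = 8 (I(Q, C) = 2*4 = 8)
(8*5)*I(2, 2) = (8*5)*8 = 40*8 = 320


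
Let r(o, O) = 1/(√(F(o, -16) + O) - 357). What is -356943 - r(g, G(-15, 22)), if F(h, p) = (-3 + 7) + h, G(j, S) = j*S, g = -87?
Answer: -6519920787/18266 + I*√413/127862 ≈ -3.5694e+5 + 0.00015894*I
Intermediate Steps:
G(j, S) = S*j
F(h, p) = 4 + h
r(o, O) = 1/(-357 + √(4 + O + o)) (r(o, O) = 1/(√((4 + o) + O) - 357) = 1/(√(4 + O + o) - 357) = 1/(-357 + √(4 + O + o)))
-356943 - r(g, G(-15, 22)) = -356943 - 1/(-357 + √(4 + 22*(-15) - 87)) = -356943 - 1/(-357 + √(4 - 330 - 87)) = -356943 - 1/(-357 + √(-413)) = -356943 - 1/(-357 + I*√413)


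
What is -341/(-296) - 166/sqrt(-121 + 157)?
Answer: -23545/888 ≈ -26.515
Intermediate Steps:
-341/(-296) - 166/sqrt(-121 + 157) = -341*(-1/296) - 166/(sqrt(36)) = 341/296 - 166/6 = 341/296 - 166*1/6 = 341/296 - 83/3 = -23545/888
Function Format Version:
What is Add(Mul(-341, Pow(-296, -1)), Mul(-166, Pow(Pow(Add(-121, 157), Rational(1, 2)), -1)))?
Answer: Rational(-23545, 888) ≈ -26.515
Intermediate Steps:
Add(Mul(-341, Pow(-296, -1)), Mul(-166, Pow(Pow(Add(-121, 157), Rational(1, 2)), -1))) = Add(Mul(-341, Rational(-1, 296)), Mul(-166, Pow(Pow(36, Rational(1, 2)), -1))) = Add(Rational(341, 296), Mul(-166, Pow(6, -1))) = Add(Rational(341, 296), Mul(-166, Rational(1, 6))) = Add(Rational(341, 296), Rational(-83, 3)) = Rational(-23545, 888)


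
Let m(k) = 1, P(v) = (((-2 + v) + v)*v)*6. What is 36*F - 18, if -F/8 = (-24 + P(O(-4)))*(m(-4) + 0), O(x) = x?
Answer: -62226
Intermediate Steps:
P(v) = 6*v*(-2 + 2*v) (P(v) = ((-2 + 2*v)*v)*6 = (v*(-2 + 2*v))*6 = 6*v*(-2 + 2*v))
F = -1728 (F = -8*(-24 + 12*(-4)*(-1 - 4))*(1 + 0) = -8*(-24 + 12*(-4)*(-5)) = -8*(-24 + 240) = -1728 ≈ -1728.0)
36*F - 18 = 36*(-1728) - 18 = -62208 - 18 = -62226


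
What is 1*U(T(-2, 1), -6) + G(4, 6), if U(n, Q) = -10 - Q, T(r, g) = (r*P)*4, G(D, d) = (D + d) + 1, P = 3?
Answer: 7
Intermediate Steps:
G(D, d) = 1 + D + d
T(r, g) = 12*r (T(r, g) = (r*3)*4 = (3*r)*4 = 12*r)
1*U(T(-2, 1), -6) + G(4, 6) = 1*(-10 - 1*(-6)) + (1 + 4 + 6) = 1*(-10 + 6) + 11 = 1*(-4) + 11 = -4 + 11 = 7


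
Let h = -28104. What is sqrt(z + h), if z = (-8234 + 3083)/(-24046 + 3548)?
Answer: 3*I*sqrt(1312032888802)/20498 ≈ 167.64*I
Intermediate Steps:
z = 5151/20498 (z = -5151/(-20498) = -5151*(-1/20498) = 5151/20498 ≈ 0.25129)
sqrt(z + h) = sqrt(5151/20498 - 28104) = sqrt(-576070641/20498) = 3*I*sqrt(1312032888802)/20498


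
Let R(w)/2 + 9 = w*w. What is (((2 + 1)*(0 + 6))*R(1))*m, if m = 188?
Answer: -54144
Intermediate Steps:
R(w) = -18 + 2*w**2 (R(w) = -18 + 2*(w*w) = -18 + 2*w**2)
(((2 + 1)*(0 + 6))*R(1))*m = (((2 + 1)*(0 + 6))*(-18 + 2*1**2))*188 = ((3*6)*(-18 + 2*1))*188 = (18*(-18 + 2))*188 = (18*(-16))*188 = -288*188 = -54144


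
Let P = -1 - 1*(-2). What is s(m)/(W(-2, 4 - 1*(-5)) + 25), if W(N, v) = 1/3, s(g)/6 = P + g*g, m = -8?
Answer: 585/38 ≈ 15.395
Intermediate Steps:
P = 1 (P = -1 + 2 = 1)
s(g) = 6 + 6*g² (s(g) = 6*(1 + g*g) = 6*(1 + g²) = 6 + 6*g²)
W(N, v) = ⅓
s(m)/(W(-2, 4 - 1*(-5)) + 25) = (6 + 6*(-8)²)/(⅓ + 25) = (6 + 6*64)/(76/3) = (6 + 384)*(3/76) = 390*(3/76) = 585/38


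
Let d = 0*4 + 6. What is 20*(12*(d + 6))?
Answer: 2880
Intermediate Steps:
d = 6 (d = 0 + 6 = 6)
20*(12*(d + 6)) = 20*(12*(6 + 6)) = 20*(12*12) = 20*144 = 2880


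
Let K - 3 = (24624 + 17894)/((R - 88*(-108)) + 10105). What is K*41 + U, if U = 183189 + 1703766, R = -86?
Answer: 5263309576/2789 ≈ 1.8872e+6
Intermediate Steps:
U = 1886955
K = 14441/2789 (K = 3 + (24624 + 17894)/((-86 - 88*(-108)) + 10105) = 3 + 42518/((-86 + 9504) + 10105) = 3 + 42518/(9418 + 10105) = 3 + 42518/19523 = 3 + 42518*(1/19523) = 3 + 6074/2789 = 14441/2789 ≈ 5.1778)
K*41 + U = (14441/2789)*41 + 1886955 = 592081/2789 + 1886955 = 5263309576/2789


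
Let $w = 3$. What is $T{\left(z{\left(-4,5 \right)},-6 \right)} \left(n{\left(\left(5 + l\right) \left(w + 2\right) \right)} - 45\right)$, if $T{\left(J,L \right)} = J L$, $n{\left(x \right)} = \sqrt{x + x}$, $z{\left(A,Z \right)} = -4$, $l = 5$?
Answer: $-840$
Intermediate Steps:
$n{\left(x \right)} = \sqrt{2} \sqrt{x}$ ($n{\left(x \right)} = \sqrt{2 x} = \sqrt{2} \sqrt{x}$)
$T{\left(z{\left(-4,5 \right)},-6 \right)} \left(n{\left(\left(5 + l\right) \left(w + 2\right) \right)} - 45\right) = \left(-4\right) \left(-6\right) \left(\sqrt{2} \sqrt{\left(5 + 5\right) \left(3 + 2\right)} - 45\right) = 24 \left(\sqrt{2} \sqrt{10 \cdot 5} - 45\right) = 24 \left(\sqrt{2} \sqrt{50} - 45\right) = 24 \left(\sqrt{2} \cdot 5 \sqrt{2} - 45\right) = 24 \left(10 - 45\right) = 24 \left(-35\right) = -840$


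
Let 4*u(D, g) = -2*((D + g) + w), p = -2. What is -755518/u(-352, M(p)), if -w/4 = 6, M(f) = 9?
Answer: -1511036/367 ≈ -4117.3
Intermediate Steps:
w = -24 (w = -4*6 = -24)
u(D, g) = 12 - D/2 - g/2 (u(D, g) = (-2*((D + g) - 24))/4 = (-2*(-24 + D + g))/4 = (48 - 2*D - 2*g)/4 = 12 - D/2 - g/2)
-755518/u(-352, M(p)) = -755518/(12 - ½*(-352) - ½*9) = -755518/(12 + 176 - 9/2) = -755518/367/2 = -755518*2/367 = -1511036/367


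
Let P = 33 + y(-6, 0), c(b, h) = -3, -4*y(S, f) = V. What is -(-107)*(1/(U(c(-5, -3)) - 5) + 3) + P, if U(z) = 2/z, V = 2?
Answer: 11377/34 ≈ 334.62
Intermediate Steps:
y(S, f) = -1/2 (y(S, f) = -1/4*2 = -1/2)
P = 65/2 (P = 33 - 1/2 = 65/2 ≈ 32.500)
-(-107)*(1/(U(c(-5, -3)) - 5) + 3) + P = -(-107)*(1/(2/(-3) - 5) + 3) + 65/2 = -(-107)*(1/(2*(-1/3) - 5) + 3) + 65/2 = -(-107)*(1/(-2/3 - 5) + 3) + 65/2 = -(-107)*(1/(-17/3) + 3) + 65/2 = -(-107)*(-3/17 + 3) + 65/2 = -(-107)*48/17 + 65/2 = -107*(-48/17) + 65/2 = 5136/17 + 65/2 = 11377/34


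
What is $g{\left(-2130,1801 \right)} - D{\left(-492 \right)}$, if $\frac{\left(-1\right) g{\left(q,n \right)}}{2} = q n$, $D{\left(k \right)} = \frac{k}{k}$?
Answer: $7672259$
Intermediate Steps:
$D{\left(k \right)} = 1$
$g{\left(q,n \right)} = - 2 n q$ ($g{\left(q,n \right)} = - 2 q n = - 2 n q$)
$g{\left(-2130,1801 \right)} - D{\left(-492 \right)} = \left(-2\right) 1801 \left(-2130\right) - 1 = 7672260 - 1 = 7672259$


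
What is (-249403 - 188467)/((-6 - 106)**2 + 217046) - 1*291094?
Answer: -6683270933/22959 ≈ -2.9110e+5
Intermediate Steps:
(-249403 - 188467)/((-6 - 106)**2 + 217046) - 1*291094 = -437870/((-112)**2 + 217046) - 291094 = -437870/(12544 + 217046) - 291094 = -437870/229590 - 291094 = -437870*1/229590 - 291094 = -43787/22959 - 291094 = -6683270933/22959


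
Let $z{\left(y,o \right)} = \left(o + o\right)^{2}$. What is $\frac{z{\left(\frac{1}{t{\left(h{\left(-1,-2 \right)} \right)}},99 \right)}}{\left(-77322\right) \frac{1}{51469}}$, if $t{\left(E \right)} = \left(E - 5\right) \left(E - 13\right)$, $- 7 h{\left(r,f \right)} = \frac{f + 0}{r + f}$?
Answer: $- \frac{336298446}{12887} \approx -26096.0$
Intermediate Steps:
$h{\left(r,f \right)} = - \frac{f}{7 \left(f + r\right)}$ ($h{\left(r,f \right)} = - \frac{\left(f + 0\right) \frac{1}{r + f}}{7} = - \frac{f \frac{1}{f + r}}{7} = - \frac{f}{7 \left(f + r\right)}$)
$t{\left(E \right)} = \left(-13 + E\right) \left(-5 + E\right)$ ($t{\left(E \right)} = \left(-5 + E\right) \left(-13 + E\right) = \left(-13 + E\right) \left(-5 + E\right)$)
$z{\left(y,o \right)} = 4 o^{2}$ ($z{\left(y,o \right)} = \left(2 o\right)^{2} = 4 o^{2}$)
$\frac{z{\left(\frac{1}{t{\left(h{\left(-1,-2 \right)} \right)}},99 \right)}}{\left(-77322\right) \frac{1}{51469}} = \frac{4 \cdot 99^{2}}{\left(-77322\right) \frac{1}{51469}} = \frac{4 \cdot 9801}{\left(-77322\right) \frac{1}{51469}} = \frac{39204}{- \frac{77322}{51469}} = 39204 \left(- \frac{51469}{77322}\right) = - \frac{336298446}{12887}$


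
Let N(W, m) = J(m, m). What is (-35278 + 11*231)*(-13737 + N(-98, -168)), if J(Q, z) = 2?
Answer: 449642695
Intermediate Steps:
N(W, m) = 2
(-35278 + 11*231)*(-13737 + N(-98, -168)) = (-35278 + 11*231)*(-13737 + 2) = (-35278 + 2541)*(-13735) = -32737*(-13735) = 449642695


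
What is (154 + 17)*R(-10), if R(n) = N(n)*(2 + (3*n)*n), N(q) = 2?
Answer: 103284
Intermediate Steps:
R(n) = 4 + 6*n² (R(n) = 2*(2 + (3*n)*n) = 2*(2 + 3*n²) = 4 + 6*n²)
(154 + 17)*R(-10) = (154 + 17)*(4 + 6*(-10)²) = 171*(4 + 6*100) = 171*(4 + 600) = 171*604 = 103284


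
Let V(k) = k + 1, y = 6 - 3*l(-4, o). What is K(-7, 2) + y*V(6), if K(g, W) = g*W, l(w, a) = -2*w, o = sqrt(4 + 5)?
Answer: -140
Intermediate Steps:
o = 3 (o = sqrt(9) = 3)
y = -18 (y = 6 - (-6)*(-4) = 6 - 3*8 = 6 - 24 = -18)
V(k) = 1 + k
K(g, W) = W*g
K(-7, 2) + y*V(6) = 2*(-7) - 18*(1 + 6) = -14 - 18*7 = -14 - 126 = -140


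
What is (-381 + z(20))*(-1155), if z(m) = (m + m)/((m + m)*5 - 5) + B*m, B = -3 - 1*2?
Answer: 7219135/13 ≈ 5.5532e+5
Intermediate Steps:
B = -5 (B = -3 - 2 = -5)
z(m) = -5*m + 2*m/(-5 + 10*m) (z(m) = (m + m)/((m + m)*5 - 5) - 5*m = (2*m)/((2*m)*5 - 5) - 5*m = (2*m)/(10*m - 5) - 5*m = (2*m)/(-5 + 10*m) - 5*m = 2*m/(-5 + 10*m) - 5*m = -5*m + 2*m/(-5 + 10*m))
(-381 + z(20))*(-1155) = (-381 + (⅕)*20*(27 - 50*20)/(-1 + 2*20))*(-1155) = (-381 + (⅕)*20*(27 - 1000)/(-1 + 40))*(-1155) = (-381 + (⅕)*20*(-973)/39)*(-1155) = (-381 + (⅕)*20*(1/39)*(-973))*(-1155) = (-381 - 3892/39)*(-1155) = -18751/39*(-1155) = 7219135/13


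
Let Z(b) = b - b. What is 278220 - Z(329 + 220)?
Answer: 278220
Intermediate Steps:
Z(b) = 0
278220 - Z(329 + 220) = 278220 - 1*0 = 278220 + 0 = 278220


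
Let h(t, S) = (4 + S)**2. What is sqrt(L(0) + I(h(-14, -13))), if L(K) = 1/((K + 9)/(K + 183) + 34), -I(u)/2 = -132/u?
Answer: sqrt(1149139713)/18693 ≈ 1.8135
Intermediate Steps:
I(u) = 264/u (I(u) = -(-264)/u = 264/u)
L(K) = 1/(34 + (9 + K)/(183 + K)) (L(K) = 1/((9 + K)/(183 + K) + 34) = 1/(34 + (9 + K)/(183 + K)))
sqrt(L(0) + I(h(-14, -13))) = sqrt((183 + 0)/(6231 + 35*0) + 264/((4 - 13)**2)) = sqrt(183/(6231 + 0) + 264/((-9)**2)) = sqrt(183/6231 + 264/81) = sqrt((1/6231)*183 + 264*(1/81)) = sqrt(61/2077 + 88/27) = sqrt(184423/56079) = sqrt(1149139713)/18693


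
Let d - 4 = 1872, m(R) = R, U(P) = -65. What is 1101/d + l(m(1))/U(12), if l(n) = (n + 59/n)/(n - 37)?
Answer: 44815/73164 ≈ 0.61253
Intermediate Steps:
d = 1876 (d = 4 + 1872 = 1876)
l(n) = (n + 59/n)/(-37 + n)
1101/d + l(m(1))/U(12) = 1101/1876 + ((59 + 1²)/(1*(-37 + 1)))/(-65) = 1101*(1/1876) + (1*(59 + 1)/(-36))*(-1/65) = 1101/1876 + (1*(-1/36)*60)*(-1/65) = 1101/1876 - 5/3*(-1/65) = 1101/1876 + 1/39 = 44815/73164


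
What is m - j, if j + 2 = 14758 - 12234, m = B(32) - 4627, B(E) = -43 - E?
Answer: -7224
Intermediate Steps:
m = -4702 (m = (-43 - 1*32) - 4627 = (-43 - 32) - 4627 = -75 - 4627 = -4702)
j = 2522 (j = -2 + (14758 - 12234) = -2 + 2524 = 2522)
m - j = -4702 - 1*2522 = -4702 - 2522 = -7224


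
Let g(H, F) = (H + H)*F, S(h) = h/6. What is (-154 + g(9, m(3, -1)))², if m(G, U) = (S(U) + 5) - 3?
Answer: 14641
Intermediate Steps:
S(h) = h/6 (S(h) = h*(⅙) = h/6)
m(G, U) = 2 + U/6 (m(G, U) = (U/6 + 5) - 3 = (5 + U/6) - 3 = 2 + U/6)
g(H, F) = 2*F*H (g(H, F) = (2*H)*F = 2*F*H)
(-154 + g(9, m(3, -1)))² = (-154 + 2*(2 + (⅙)*(-1))*9)² = (-154 + 2*(2 - ⅙)*9)² = (-154 + 2*(11/6)*9)² = (-154 + 33)² = (-121)² = 14641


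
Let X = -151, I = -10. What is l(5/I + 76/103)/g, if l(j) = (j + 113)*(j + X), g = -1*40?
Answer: 724466639/1697440 ≈ 426.80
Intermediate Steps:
g = -40
l(j) = (-151 + j)*(113 + j) (l(j) = (j + 113)*(j - 151) = (113 + j)*(-151 + j) = (-151 + j)*(113 + j))
l(5/I + 76/103)/g = (-17063 + (5/(-10) + 76/103)² - 38*(5/(-10) + 76/103))/(-40) = (-17063 + (5*(-⅒) + 76*(1/103))² - 38*(5*(-⅒) + 76*(1/103)))*(-1/40) = (-17063 + (-½ + 76/103)² - 38*(-½ + 76/103))*(-1/40) = (-17063 + (49/206)² - 38*49/206)*(-1/40) = (-17063 + 2401/42436 - 931/103)*(-1/40) = -724466639/42436*(-1/40) = 724466639/1697440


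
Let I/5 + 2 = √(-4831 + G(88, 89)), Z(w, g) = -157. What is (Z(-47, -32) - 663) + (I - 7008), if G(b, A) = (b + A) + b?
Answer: -7838 + 5*I*√4566 ≈ -7838.0 + 337.86*I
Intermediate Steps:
G(b, A) = A + 2*b (G(b, A) = (A + b) + b = A + 2*b)
I = -10 + 5*I*√4566 (I = -10 + 5*√(-4831 + (89 + 2*88)) = -10 + 5*√(-4831 + (89 + 176)) = -10 + 5*√(-4831 + 265) = -10 + 5*√(-4566) = -10 + 5*(I*√4566) = -10 + 5*I*√4566 ≈ -10.0 + 337.86*I)
(Z(-47, -32) - 663) + (I - 7008) = (-157 - 663) + ((-10 + 5*I*√4566) - 7008) = -820 + (-7018 + 5*I*√4566) = -7838 + 5*I*√4566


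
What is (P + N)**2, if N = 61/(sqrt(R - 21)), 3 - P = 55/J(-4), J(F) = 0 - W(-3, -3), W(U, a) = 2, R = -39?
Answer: 26047/30 - 3721*I*sqrt(15)/30 ≈ 868.23 - 480.38*I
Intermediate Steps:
J(F) = -2 (J(F) = 0 - 1*2 = 0 - 2 = -2)
P = 61/2 (P = 3 - 55/(-2) = 3 - 55*(-1)/2 = 3 - 1*(-55/2) = 3 + 55/2 = 61/2 ≈ 30.500)
N = -61*I*sqrt(15)/30 (N = 61/(sqrt(-39 - 21)) = 61/(sqrt(-60)) = 61/((2*I*sqrt(15))) = 61*(-I*sqrt(15)/30) = -61*I*sqrt(15)/30 ≈ -7.8751*I)
(P + N)**2 = (61/2 - 61*I*sqrt(15)/30)**2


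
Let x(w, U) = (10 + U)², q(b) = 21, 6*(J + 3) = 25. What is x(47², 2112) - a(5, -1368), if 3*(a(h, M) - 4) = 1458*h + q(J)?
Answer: 4500443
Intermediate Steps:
J = 7/6 (J = -3 + (⅙)*25 = -3 + 25/6 = 7/6 ≈ 1.1667)
a(h, M) = 11 + 486*h (a(h, M) = 4 + (1458*h + 21)/3 = 4 + (21 + 1458*h)/3 = 4 + (7 + 486*h) = 11 + 486*h)
x(47², 2112) - a(5, -1368) = (10 + 2112)² - (11 + 486*5) = 2122² - (11 + 2430) = 4502884 - 1*2441 = 4502884 - 2441 = 4500443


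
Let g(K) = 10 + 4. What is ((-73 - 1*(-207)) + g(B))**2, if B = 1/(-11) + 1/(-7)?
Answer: 21904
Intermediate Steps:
B = -18/77 (B = 1*(-1/11) + 1*(-1/7) = -1/11 - 1/7 = -18/77 ≈ -0.23377)
g(K) = 14
((-73 - 1*(-207)) + g(B))**2 = ((-73 - 1*(-207)) + 14)**2 = ((-73 + 207) + 14)**2 = (134 + 14)**2 = 148**2 = 21904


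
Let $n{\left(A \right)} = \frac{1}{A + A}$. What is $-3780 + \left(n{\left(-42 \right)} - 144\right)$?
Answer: $- \frac{329617}{84} \approx -3924.0$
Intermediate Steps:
$n{\left(A \right)} = \frac{1}{2 A}$
$-3780 + \left(n{\left(-42 \right)} - 144\right) = -3780 + \left(\frac{1}{2 \left(-42\right)} - 144\right) = -3780 + \left(\frac{1}{2} \left(- \frac{1}{42}\right) - 144\right) = -3780 - \frac{12097}{84} = - \frac{329617}{84}$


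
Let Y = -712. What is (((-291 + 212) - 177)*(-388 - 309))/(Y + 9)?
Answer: -178432/703 ≈ -253.81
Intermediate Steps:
(((-291 + 212) - 177)*(-388 - 309))/(Y + 9) = (((-291 + 212) - 177)*(-388 - 309))/(-712 + 9) = ((-79 - 177)*(-697))/(-703) = -256*(-697)*(-1/703) = 178432*(-1/703) = -178432/703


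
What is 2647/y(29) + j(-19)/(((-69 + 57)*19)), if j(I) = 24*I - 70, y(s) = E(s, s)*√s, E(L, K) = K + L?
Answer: 263/114 + 2647*√29/1682 ≈ 10.782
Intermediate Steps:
y(s) = 2*s^(3/2) (y(s) = (s + s)*√s = (2*s)*√s = 2*s^(3/2))
j(I) = -70 + 24*I
2647/y(29) + j(-19)/(((-69 + 57)*19)) = 2647/((2*29^(3/2))) + (-70 + 24*(-19))/(((-69 + 57)*19)) = 2647/((2*(29*√29))) + (-70 - 456)/((-12*19)) = 2647/((58*√29)) - 526/(-228) = 2647*(√29/1682) - 526*(-1/228) = 2647*√29/1682 + 263/114 = 263/114 + 2647*√29/1682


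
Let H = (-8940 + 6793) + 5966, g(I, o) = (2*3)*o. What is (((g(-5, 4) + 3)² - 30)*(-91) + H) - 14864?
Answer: -74654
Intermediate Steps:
g(I, o) = 6*o
H = 3819 (H = -2147 + 5966 = 3819)
(((g(-5, 4) + 3)² - 30)*(-91) + H) - 14864 = (((6*4 + 3)² - 30)*(-91) + 3819) - 14864 = (((24 + 3)² - 30)*(-91) + 3819) - 14864 = ((27² - 30)*(-91) + 3819) - 14864 = ((729 - 30)*(-91) + 3819) - 14864 = (699*(-91) + 3819) - 14864 = (-63609 + 3819) - 14864 = -59790 - 14864 = -74654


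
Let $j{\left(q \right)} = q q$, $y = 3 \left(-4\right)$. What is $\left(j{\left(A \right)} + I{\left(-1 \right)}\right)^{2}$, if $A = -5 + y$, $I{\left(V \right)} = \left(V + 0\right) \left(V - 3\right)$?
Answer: $85849$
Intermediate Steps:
$y = -12$
$I{\left(V \right)} = V \left(-3 + V\right)$
$A = -17$ ($A = -5 - 12 = -17$)
$j{\left(q \right)} = q^{2}$
$\left(j{\left(A \right)} + I{\left(-1 \right)}\right)^{2} = \left(\left(-17\right)^{2} - \left(-3 - 1\right)\right)^{2} = \left(289 - -4\right)^{2} = \left(289 + 4\right)^{2} = 293^{2} = 85849$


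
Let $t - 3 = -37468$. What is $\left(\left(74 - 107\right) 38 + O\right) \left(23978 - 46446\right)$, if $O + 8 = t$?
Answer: $870118236$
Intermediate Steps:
$t = -37465$ ($t = 3 - 37468 = -37465$)
$O = -37473$ ($O = -8 - 37465 = -37473$)
$\left(\left(74 - 107\right) 38 + O\right) \left(23978 - 46446\right) = \left(\left(74 - 107\right) 38 - 37473\right) \left(23978 - 46446\right) = \left(\left(-33\right) 38 - 37473\right) \left(-22468\right) = \left(-1254 - 37473\right) \left(-22468\right) = \left(-38727\right) \left(-22468\right) = 870118236$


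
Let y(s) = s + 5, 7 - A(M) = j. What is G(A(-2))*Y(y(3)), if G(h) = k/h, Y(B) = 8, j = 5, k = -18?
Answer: -72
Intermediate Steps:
A(M) = 2 (A(M) = 7 - 1*5 = 7 - 5 = 2)
y(s) = 5 + s
G(h) = -18/h
G(A(-2))*Y(y(3)) = -18/2*8 = -18*½*8 = -9*8 = -72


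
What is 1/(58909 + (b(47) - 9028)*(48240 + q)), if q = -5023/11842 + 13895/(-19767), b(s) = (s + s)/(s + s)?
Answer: -78026938/33972413562194519 ≈ -2.2968e-9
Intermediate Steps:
b(s) = 1 (b(s) = (2*s)/((2*s)) = (2*s)*(1/(2*s)) = 1)
q = -263834231/234080814 (q = -5023*1/11842 + 13895*(-1/19767) = -5023/11842 - 13895/19767 = -263834231/234080814 ≈ -1.1271)
1/(58909 + (b(47) - 9028)*(48240 + q)) = 1/(58909 + (1 - 9028)*(48240 - 263834231/234080814)) = 1/(58909 - 9027*11291794633129/234080814) = 1/(58909 - 33977010051085161/78026938) = 1/(-33972413562194519/78026938) = -78026938/33972413562194519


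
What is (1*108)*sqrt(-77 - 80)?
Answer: 108*I*sqrt(157) ≈ 1353.2*I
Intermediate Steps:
(1*108)*sqrt(-77 - 80) = 108*sqrt(-157) = 108*(I*sqrt(157)) = 108*I*sqrt(157)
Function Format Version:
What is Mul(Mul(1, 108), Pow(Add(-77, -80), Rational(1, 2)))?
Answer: Mul(108, I, Pow(157, Rational(1, 2))) ≈ Mul(1353.2, I)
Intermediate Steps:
Mul(Mul(1, 108), Pow(Add(-77, -80), Rational(1, 2))) = Mul(108, Pow(-157, Rational(1, 2))) = Mul(108, Mul(I, Pow(157, Rational(1, 2)))) = Mul(108, I, Pow(157, Rational(1, 2)))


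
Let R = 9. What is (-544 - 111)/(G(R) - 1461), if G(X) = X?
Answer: 655/1452 ≈ 0.45110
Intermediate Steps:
(-544 - 111)/(G(R) - 1461) = (-544 - 111)/(9 - 1461) = -655/(-1452) = -655*(-1/1452) = 655/1452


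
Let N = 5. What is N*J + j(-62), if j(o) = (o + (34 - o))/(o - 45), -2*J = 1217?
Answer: -651163/214 ≈ -3042.8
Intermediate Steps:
J = -1217/2 (J = -½*1217 = -1217/2 ≈ -608.50)
j(o) = 34/(-45 + o)
N*J + j(-62) = 5*(-1217/2) + 34/(-45 - 62) = -6085/2 + 34/(-107) = -6085/2 + 34*(-1/107) = -6085/2 - 34/107 = -651163/214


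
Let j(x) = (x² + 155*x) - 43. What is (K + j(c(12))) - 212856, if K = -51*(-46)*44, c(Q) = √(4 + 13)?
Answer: -109658 + 155*√17 ≈ -1.0902e+5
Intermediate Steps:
c(Q) = √17
j(x) = -43 + x² + 155*x
K = 103224 (K = 2346*44 = 103224)
(K + j(c(12))) - 212856 = (103224 + (-43 + (√17)² + 155*√17)) - 212856 = (103224 + (-43 + 17 + 155*√17)) - 212856 = (103224 + (-26 + 155*√17)) - 212856 = (103198 + 155*√17) - 212856 = -109658 + 155*√17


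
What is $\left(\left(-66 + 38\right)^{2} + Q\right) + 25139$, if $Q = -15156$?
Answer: $10767$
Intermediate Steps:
$\left(\left(-66 + 38\right)^{2} + Q\right) + 25139 = \left(\left(-66 + 38\right)^{2} - 15156\right) + 25139 = \left(\left(-28\right)^{2} - 15156\right) + 25139 = \left(784 - 15156\right) + 25139 = -14372 + 25139 = 10767$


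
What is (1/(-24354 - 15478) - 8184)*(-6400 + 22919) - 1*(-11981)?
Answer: -5384470457999/39832 ≈ -1.3518e+8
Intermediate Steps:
(1/(-24354 - 15478) - 8184)*(-6400 + 22919) - 1*(-11981) = (1/(-39832) - 8184)*16519 + 11981 = (-1/39832 - 8184)*16519 + 11981 = -325985089/39832*16519 + 11981 = -5384947685191/39832 + 11981 = -5384470457999/39832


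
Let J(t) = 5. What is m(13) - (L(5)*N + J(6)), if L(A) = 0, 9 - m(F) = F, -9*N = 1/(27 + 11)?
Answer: -9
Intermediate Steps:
N = -1/342 (N = -1/(9*(27 + 11)) = -⅑/38 = -⅑*1/38 = -1/342 ≈ -0.0029240)
m(F) = 9 - F
m(13) - (L(5)*N + J(6)) = (9 - 1*13) - (0*(-1/342) + 5) = (9 - 13) - (0 + 5) = -4 - 1*5 = -4 - 5 = -9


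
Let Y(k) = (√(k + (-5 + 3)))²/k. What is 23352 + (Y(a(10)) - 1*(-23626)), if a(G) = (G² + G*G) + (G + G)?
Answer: 5167689/110 ≈ 46979.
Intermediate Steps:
a(G) = 2*G + 2*G² (a(G) = (G² + G²) + 2*G = 2*G² + 2*G = 2*G + 2*G²)
Y(k) = (-2 + k)/k (Y(k) = (√(k - 2))²/k = (√(-2 + k))²/k = (-2 + k)/k)
23352 + (Y(a(10)) - 1*(-23626)) = 23352 + ((-2 + 2*10*(1 + 10))/((2*10*(1 + 10))) - 1*(-23626)) = 23352 + ((-2 + 2*10*11)/((2*10*11)) + 23626) = 23352 + ((-2 + 220)/220 + 23626) = 23352 + ((1/220)*218 + 23626) = 23352 + (109/110 + 23626) = 23352 + 2598969/110 = 5167689/110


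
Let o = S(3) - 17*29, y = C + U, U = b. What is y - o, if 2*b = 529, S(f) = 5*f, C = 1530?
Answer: 4545/2 ≈ 2272.5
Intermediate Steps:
b = 529/2 (b = (½)*529 = 529/2 ≈ 264.50)
U = 529/2 ≈ 264.50
y = 3589/2 (y = 1530 + 529/2 = 3589/2 ≈ 1794.5)
o = -478 (o = 5*3 - 17*29 = 15 - 493 = -478)
y - o = 3589/2 - 1*(-478) = 3589/2 + 478 = 4545/2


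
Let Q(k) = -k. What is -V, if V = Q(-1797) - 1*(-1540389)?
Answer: -1542186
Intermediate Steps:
V = 1542186 (V = -1*(-1797) - 1*(-1540389) = 1797 + 1540389 = 1542186)
-V = -1*1542186 = -1542186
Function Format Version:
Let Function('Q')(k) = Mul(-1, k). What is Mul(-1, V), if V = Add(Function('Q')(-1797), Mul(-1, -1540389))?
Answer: -1542186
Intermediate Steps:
V = 1542186 (V = Add(Mul(-1, -1797), Mul(-1, -1540389)) = Add(1797, 1540389) = 1542186)
Mul(-1, V) = Mul(-1, 1542186) = -1542186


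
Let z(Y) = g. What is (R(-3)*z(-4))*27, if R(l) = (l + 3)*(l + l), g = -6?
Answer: 0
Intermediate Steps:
z(Y) = -6
R(l) = 2*l*(3 + l) (R(l) = (3 + l)*(2*l) = 2*l*(3 + l))
(R(-3)*z(-4))*27 = ((2*(-3)*(3 - 3))*(-6))*27 = ((2*(-3)*0)*(-6))*27 = (0*(-6))*27 = 0*27 = 0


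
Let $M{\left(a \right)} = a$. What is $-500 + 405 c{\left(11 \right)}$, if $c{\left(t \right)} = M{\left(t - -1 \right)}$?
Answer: $4360$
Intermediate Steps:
$c{\left(t \right)} = 1 + t$ ($c{\left(t \right)} = t - -1 = t + 1 = 1 + t$)
$-500 + 405 c{\left(11 \right)} = -500 + 405 \left(1 + 11\right) = -500 + 405 \cdot 12 = -500 + 4860 = 4360$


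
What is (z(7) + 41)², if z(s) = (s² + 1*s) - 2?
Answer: 9025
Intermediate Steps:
z(s) = -2 + s + s² (z(s) = (s² + s) - 2 = (s + s²) - 2 = -2 + s + s²)
(z(7) + 41)² = ((-2 + 7 + 7²) + 41)² = ((-2 + 7 + 49) + 41)² = (54 + 41)² = 95² = 9025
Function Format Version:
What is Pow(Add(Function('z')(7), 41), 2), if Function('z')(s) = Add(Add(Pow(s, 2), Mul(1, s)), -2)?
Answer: 9025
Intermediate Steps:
Function('z')(s) = Add(-2, s, Pow(s, 2)) (Function('z')(s) = Add(Add(Pow(s, 2), s), -2) = Add(Add(s, Pow(s, 2)), -2) = Add(-2, s, Pow(s, 2)))
Pow(Add(Function('z')(7), 41), 2) = Pow(Add(Add(-2, 7, Pow(7, 2)), 41), 2) = Pow(Add(Add(-2, 7, 49), 41), 2) = Pow(Add(54, 41), 2) = Pow(95, 2) = 9025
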